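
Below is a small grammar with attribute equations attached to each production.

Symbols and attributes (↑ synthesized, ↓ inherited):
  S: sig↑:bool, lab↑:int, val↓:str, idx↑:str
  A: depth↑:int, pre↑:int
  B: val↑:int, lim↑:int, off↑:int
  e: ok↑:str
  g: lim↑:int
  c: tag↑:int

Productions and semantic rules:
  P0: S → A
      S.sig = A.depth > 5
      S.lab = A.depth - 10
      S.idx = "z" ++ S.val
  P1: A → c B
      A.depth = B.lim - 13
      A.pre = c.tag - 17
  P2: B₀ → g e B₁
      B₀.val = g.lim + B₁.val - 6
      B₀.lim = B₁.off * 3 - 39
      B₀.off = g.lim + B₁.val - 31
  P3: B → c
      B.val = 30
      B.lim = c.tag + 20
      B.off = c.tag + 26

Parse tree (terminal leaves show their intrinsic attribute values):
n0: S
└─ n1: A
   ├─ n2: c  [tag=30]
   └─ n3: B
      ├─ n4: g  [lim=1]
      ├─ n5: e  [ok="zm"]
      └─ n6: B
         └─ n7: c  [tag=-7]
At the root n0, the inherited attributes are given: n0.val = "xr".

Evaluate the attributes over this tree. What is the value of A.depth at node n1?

1. n0.val = "xr"  [given at root]
2. n2.tag = 30  [terminal]
3. n4.lim = 1  [terminal]
4. n5.ok = "zm"  [terminal]
5. n7.tag = -7  [terminal]
6. n6.val = 30  [30]
7. n6.lim = 13  [c.tag + 20]
8. n6.off = 19  [c.tag + 26]
9. n3.val = 25  [g.lim + B₁.val - 6]
10. n3.lim = 18  [B₁.off * 3 - 39]
11. n3.off = 0  [g.lim + B₁.val - 31]
12. n1.depth = 5  [B.lim - 13]
13. n1.pre = 13  [c.tag - 17]
14. n0.sig = false  [A.depth > 5]
15. n0.lab = -5  [A.depth - 10]
16. n0.idx = "zxr"  ["z" ++ S.val]

5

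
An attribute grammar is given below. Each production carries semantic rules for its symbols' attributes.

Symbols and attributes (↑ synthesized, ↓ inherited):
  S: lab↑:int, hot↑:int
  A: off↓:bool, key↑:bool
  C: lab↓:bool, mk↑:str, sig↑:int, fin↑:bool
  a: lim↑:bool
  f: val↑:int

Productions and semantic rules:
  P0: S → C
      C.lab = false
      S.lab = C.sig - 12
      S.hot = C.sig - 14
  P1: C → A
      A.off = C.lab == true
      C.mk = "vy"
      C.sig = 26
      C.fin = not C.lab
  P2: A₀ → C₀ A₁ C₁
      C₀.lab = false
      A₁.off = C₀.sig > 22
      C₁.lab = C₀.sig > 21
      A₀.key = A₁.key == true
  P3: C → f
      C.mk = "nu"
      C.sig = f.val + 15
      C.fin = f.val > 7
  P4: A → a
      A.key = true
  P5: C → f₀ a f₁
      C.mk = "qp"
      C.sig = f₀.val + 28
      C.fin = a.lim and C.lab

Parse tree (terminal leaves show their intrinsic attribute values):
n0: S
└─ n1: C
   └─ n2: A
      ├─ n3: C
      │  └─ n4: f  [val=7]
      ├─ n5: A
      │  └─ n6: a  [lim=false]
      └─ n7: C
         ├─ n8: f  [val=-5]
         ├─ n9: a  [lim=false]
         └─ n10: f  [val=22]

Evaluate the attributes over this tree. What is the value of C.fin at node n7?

false

1. n1.lab = false  [false]
2. n2.off = false  [C.lab == true]
3. n3.lab = false  [false]
4. n4.val = 7  [terminal]
5. n3.mk = "nu"  ["nu"]
6. n3.sig = 22  [f.val + 15]
7. n3.fin = false  [f.val > 7]
8. n5.off = false  [C₀.sig > 22]
9. n6.lim = false  [terminal]
10. n5.key = true  [true]
11. n7.lab = true  [C₀.sig > 21]
12. n8.val = -5  [terminal]
13. n9.lim = false  [terminal]
14. n10.val = 22  [terminal]
15. n7.mk = "qp"  ["qp"]
16. n7.sig = 23  [f₀.val + 28]
17. n7.fin = false  [a.lim and C.lab]
18. n2.key = true  [A₁.key == true]
19. n1.mk = "vy"  ["vy"]
20. n1.sig = 26  [26]
21. n1.fin = true  [not C.lab]
22. n0.lab = 14  [C.sig - 12]
23. n0.hot = 12  [C.sig - 14]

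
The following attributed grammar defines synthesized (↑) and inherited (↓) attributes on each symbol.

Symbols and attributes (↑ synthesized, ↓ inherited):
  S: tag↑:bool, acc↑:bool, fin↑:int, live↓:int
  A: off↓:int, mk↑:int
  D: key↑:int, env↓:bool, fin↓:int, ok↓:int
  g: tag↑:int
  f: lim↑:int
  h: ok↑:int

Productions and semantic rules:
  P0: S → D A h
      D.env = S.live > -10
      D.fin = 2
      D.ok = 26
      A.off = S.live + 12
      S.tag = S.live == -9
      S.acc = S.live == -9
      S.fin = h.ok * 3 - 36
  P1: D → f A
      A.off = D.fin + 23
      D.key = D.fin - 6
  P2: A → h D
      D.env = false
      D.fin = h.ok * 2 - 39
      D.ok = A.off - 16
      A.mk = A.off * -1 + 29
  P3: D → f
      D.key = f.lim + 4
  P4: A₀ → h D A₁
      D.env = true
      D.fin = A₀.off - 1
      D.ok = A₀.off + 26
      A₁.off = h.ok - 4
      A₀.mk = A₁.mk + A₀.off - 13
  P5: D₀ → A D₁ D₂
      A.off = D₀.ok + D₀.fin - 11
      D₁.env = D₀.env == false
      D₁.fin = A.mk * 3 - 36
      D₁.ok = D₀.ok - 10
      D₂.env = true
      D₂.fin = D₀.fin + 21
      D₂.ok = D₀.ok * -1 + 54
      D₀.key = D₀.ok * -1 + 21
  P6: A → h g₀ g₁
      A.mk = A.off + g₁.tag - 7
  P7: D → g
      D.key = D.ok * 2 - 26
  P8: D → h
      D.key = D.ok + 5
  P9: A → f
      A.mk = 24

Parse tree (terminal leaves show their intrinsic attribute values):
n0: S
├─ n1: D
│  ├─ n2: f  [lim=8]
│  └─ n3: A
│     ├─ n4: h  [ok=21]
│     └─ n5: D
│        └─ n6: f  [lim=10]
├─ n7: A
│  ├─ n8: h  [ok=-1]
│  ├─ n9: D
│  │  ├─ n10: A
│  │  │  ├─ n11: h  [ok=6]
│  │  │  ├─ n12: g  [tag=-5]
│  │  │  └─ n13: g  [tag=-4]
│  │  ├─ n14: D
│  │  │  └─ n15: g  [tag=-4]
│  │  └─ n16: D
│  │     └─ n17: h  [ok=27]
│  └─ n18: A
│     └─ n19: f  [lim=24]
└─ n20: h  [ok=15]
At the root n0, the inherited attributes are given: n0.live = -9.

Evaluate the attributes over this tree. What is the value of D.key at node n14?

1. n0.live = -9  [given at root]
2. n1.env = true  [S.live > -10]
3. n1.fin = 2  [2]
4. n1.ok = 26  [26]
5. n2.lim = 8  [terminal]
6. n3.off = 25  [D.fin + 23]
7. n4.ok = 21  [terminal]
8. n5.env = false  [false]
9. n5.fin = 3  [h.ok * 2 - 39]
10. n5.ok = 9  [A.off - 16]
11. n6.lim = 10  [terminal]
12. n5.key = 14  [f.lim + 4]
13. n3.mk = 4  [A.off * -1 + 29]
14. n1.key = -4  [D.fin - 6]
15. n7.off = 3  [S.live + 12]
16. n8.ok = -1  [terminal]
17. n9.env = true  [true]
18. n9.fin = 2  [A₀.off - 1]
19. n9.ok = 29  [A₀.off + 26]
20. n10.off = 20  [D₀.ok + D₀.fin - 11]
21. n11.ok = 6  [terminal]
22. n12.tag = -5  [terminal]
23. n13.tag = -4  [terminal]
24. n10.mk = 9  [A.off + g₁.tag - 7]
25. n14.env = false  [D₀.env == false]
26. n14.fin = -9  [A.mk * 3 - 36]
27. n14.ok = 19  [D₀.ok - 10]
28. n15.tag = -4  [terminal]
29. n14.key = 12  [D.ok * 2 - 26]
30. n16.env = true  [true]
31. n16.fin = 23  [D₀.fin + 21]
32. n16.ok = 25  [D₀.ok * -1 + 54]
33. n17.ok = 27  [terminal]
34. n16.key = 30  [D.ok + 5]
35. n9.key = -8  [D₀.ok * -1 + 21]
36. n18.off = -5  [h.ok - 4]
37. n19.lim = 24  [terminal]
38. n18.mk = 24  [24]
39. n7.mk = 14  [A₁.mk + A₀.off - 13]
40. n20.ok = 15  [terminal]
41. n0.tag = true  [S.live == -9]
42. n0.acc = true  [S.live == -9]
43. n0.fin = 9  [h.ok * 3 - 36]

12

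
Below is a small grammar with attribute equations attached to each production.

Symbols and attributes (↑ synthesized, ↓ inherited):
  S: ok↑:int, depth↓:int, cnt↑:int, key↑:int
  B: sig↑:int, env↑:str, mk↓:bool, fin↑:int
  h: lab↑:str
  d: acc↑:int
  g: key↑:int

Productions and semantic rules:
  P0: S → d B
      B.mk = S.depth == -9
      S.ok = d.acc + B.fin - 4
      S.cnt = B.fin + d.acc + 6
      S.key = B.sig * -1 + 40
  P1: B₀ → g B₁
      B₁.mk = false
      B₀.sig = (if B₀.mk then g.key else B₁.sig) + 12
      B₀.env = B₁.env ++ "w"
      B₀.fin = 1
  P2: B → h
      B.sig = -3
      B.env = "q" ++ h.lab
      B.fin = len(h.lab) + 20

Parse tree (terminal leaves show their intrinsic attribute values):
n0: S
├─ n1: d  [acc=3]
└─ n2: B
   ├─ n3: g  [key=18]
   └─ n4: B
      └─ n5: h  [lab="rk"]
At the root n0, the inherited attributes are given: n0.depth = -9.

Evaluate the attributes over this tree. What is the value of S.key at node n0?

1. n0.depth = -9  [given at root]
2. n1.acc = 3  [terminal]
3. n2.mk = true  [S.depth == -9]
4. n3.key = 18  [terminal]
5. n4.mk = false  [false]
6. n5.lab = "rk"  [terminal]
7. n4.sig = -3  [-3]
8. n4.env = "qrk"  ["q" ++ h.lab]
9. n4.fin = 22  [len(h.lab) + 20]
10. n2.sig = 30  [(if B₀.mk then g.key else B₁.sig) + 12]
11. n2.env = "qrkw"  [B₁.env ++ "w"]
12. n2.fin = 1  [1]
13. n0.ok = 0  [d.acc + B.fin - 4]
14. n0.cnt = 10  [B.fin + d.acc + 6]
15. n0.key = 10  [B.sig * -1 + 40]

10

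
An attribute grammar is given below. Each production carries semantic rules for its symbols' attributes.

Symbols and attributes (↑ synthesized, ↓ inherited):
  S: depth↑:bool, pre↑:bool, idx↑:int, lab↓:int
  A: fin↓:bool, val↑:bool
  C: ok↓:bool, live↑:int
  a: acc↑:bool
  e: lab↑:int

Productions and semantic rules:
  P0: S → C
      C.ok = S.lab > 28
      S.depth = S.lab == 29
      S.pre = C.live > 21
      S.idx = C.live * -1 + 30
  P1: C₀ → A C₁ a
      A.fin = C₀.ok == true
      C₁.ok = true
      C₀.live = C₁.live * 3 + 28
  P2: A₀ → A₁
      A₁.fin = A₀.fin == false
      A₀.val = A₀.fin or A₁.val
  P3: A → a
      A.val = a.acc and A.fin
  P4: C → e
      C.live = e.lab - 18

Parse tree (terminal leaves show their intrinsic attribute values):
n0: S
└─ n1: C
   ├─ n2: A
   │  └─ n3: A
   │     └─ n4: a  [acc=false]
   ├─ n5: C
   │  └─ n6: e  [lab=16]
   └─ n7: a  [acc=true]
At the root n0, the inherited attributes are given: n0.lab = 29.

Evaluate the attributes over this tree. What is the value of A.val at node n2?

1. n0.lab = 29  [given at root]
2. n1.ok = true  [S.lab > 28]
3. n2.fin = true  [C₀.ok == true]
4. n3.fin = false  [A₀.fin == false]
5. n4.acc = false  [terminal]
6. n3.val = false  [a.acc and A.fin]
7. n2.val = true  [A₀.fin or A₁.val]
8. n5.ok = true  [true]
9. n6.lab = 16  [terminal]
10. n5.live = -2  [e.lab - 18]
11. n7.acc = true  [terminal]
12. n1.live = 22  [C₁.live * 3 + 28]
13. n0.depth = true  [S.lab == 29]
14. n0.pre = true  [C.live > 21]
15. n0.idx = 8  [C.live * -1 + 30]

true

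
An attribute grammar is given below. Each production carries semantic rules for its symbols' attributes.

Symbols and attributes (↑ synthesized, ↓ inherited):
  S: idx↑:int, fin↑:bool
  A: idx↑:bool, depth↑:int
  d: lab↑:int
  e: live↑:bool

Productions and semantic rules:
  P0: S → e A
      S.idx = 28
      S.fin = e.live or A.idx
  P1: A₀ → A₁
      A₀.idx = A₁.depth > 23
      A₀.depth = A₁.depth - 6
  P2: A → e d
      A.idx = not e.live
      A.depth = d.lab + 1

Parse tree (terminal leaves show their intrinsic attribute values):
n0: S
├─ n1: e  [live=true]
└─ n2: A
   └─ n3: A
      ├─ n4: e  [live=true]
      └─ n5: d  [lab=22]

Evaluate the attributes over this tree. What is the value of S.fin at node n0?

1. n1.live = true  [terminal]
2. n4.live = true  [terminal]
3. n5.lab = 22  [terminal]
4. n3.idx = false  [not e.live]
5. n3.depth = 23  [d.lab + 1]
6. n2.idx = false  [A₁.depth > 23]
7. n2.depth = 17  [A₁.depth - 6]
8. n0.idx = 28  [28]
9. n0.fin = true  [e.live or A.idx]

true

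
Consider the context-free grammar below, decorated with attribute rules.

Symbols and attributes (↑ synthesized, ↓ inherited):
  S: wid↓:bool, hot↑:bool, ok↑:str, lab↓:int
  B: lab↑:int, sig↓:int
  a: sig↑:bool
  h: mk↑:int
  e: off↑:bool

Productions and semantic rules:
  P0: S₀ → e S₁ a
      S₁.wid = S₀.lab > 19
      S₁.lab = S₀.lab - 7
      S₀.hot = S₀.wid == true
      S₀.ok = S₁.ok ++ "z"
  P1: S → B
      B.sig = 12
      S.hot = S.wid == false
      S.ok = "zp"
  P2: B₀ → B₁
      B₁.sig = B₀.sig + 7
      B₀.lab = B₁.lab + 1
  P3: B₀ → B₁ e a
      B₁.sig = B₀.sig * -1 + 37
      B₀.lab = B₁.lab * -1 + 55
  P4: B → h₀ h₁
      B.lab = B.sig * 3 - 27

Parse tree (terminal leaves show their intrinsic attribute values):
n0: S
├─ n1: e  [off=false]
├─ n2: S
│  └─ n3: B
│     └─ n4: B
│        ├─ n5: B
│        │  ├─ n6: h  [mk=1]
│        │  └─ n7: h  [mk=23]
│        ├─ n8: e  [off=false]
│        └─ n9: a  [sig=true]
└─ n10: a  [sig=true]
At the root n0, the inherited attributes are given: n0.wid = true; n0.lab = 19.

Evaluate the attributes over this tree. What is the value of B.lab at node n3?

29

1. n0.wid = true  [given at root]
2. n0.lab = 19  [given at root]
3. n1.off = false  [terminal]
4. n2.wid = false  [S₀.lab > 19]
5. n2.lab = 12  [S₀.lab - 7]
6. n3.sig = 12  [12]
7. n4.sig = 19  [B₀.sig + 7]
8. n5.sig = 18  [B₀.sig * -1 + 37]
9. n6.mk = 1  [terminal]
10. n7.mk = 23  [terminal]
11. n5.lab = 27  [B.sig * 3 - 27]
12. n8.off = false  [terminal]
13. n9.sig = true  [terminal]
14. n4.lab = 28  [B₁.lab * -1 + 55]
15. n3.lab = 29  [B₁.lab + 1]
16. n2.hot = true  [S.wid == false]
17. n2.ok = "zp"  ["zp"]
18. n10.sig = true  [terminal]
19. n0.hot = true  [S₀.wid == true]
20. n0.ok = "zpz"  [S₁.ok ++ "z"]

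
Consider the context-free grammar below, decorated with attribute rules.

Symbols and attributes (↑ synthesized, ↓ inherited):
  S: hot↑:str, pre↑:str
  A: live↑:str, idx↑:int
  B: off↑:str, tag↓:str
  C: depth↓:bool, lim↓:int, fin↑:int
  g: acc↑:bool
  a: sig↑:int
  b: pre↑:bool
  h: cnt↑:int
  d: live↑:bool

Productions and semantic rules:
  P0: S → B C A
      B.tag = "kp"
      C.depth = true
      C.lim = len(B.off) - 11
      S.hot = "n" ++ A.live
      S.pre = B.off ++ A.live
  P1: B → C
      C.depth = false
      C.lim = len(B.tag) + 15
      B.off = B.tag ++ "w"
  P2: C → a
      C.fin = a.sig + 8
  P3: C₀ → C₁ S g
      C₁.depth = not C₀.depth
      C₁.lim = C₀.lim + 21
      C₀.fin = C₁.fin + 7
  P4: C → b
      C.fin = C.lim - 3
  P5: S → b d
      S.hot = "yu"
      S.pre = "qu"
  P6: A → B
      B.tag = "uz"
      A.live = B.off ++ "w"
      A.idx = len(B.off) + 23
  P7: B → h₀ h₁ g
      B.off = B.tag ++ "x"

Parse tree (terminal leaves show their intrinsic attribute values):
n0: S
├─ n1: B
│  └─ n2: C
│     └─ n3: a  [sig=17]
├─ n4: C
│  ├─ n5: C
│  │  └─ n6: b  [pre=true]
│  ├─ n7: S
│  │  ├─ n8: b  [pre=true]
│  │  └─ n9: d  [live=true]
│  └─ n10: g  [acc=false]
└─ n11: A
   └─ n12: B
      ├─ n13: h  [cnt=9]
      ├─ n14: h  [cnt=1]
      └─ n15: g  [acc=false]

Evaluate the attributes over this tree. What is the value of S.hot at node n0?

"nuzxw"

1. n1.tag = "kp"  ["kp"]
2. n2.depth = false  [false]
3. n2.lim = 17  [len(B.tag) + 15]
4. n3.sig = 17  [terminal]
5. n2.fin = 25  [a.sig + 8]
6. n1.off = "kpw"  [B.tag ++ "w"]
7. n4.depth = true  [true]
8. n4.lim = -8  [len(B.off) - 11]
9. n5.depth = false  [not C₀.depth]
10. n5.lim = 13  [C₀.lim + 21]
11. n6.pre = true  [terminal]
12. n5.fin = 10  [C.lim - 3]
13. n8.pre = true  [terminal]
14. n9.live = true  [terminal]
15. n7.hot = "yu"  ["yu"]
16. n7.pre = "qu"  ["qu"]
17. n10.acc = false  [terminal]
18. n4.fin = 17  [C₁.fin + 7]
19. n12.tag = "uz"  ["uz"]
20. n13.cnt = 9  [terminal]
21. n14.cnt = 1  [terminal]
22. n15.acc = false  [terminal]
23. n12.off = "uzx"  [B.tag ++ "x"]
24. n11.live = "uzxw"  [B.off ++ "w"]
25. n11.idx = 26  [len(B.off) + 23]
26. n0.hot = "nuzxw"  ["n" ++ A.live]
27. n0.pre = "kpwuzxw"  [B.off ++ A.live]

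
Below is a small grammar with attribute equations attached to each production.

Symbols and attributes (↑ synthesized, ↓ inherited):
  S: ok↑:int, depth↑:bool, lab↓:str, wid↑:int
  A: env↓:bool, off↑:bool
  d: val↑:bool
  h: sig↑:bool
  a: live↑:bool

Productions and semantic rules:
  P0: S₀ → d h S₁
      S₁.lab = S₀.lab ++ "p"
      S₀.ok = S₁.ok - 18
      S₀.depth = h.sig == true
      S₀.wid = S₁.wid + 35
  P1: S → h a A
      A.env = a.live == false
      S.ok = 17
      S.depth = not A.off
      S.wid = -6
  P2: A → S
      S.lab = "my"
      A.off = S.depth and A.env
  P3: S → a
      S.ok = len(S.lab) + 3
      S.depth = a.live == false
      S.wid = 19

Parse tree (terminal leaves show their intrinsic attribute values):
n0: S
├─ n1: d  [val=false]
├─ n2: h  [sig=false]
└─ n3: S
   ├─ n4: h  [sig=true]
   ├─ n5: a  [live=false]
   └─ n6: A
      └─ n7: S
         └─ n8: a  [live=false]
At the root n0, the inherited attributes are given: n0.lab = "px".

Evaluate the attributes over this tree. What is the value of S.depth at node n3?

1. n0.lab = "px"  [given at root]
2. n1.val = false  [terminal]
3. n2.sig = false  [terminal]
4. n3.lab = "pxp"  [S₀.lab ++ "p"]
5. n4.sig = true  [terminal]
6. n5.live = false  [terminal]
7. n6.env = true  [a.live == false]
8. n7.lab = "my"  ["my"]
9. n8.live = false  [terminal]
10. n7.ok = 5  [len(S.lab) + 3]
11. n7.depth = true  [a.live == false]
12. n7.wid = 19  [19]
13. n6.off = true  [S.depth and A.env]
14. n3.ok = 17  [17]
15. n3.depth = false  [not A.off]
16. n3.wid = -6  [-6]
17. n0.ok = -1  [S₁.ok - 18]
18. n0.depth = false  [h.sig == true]
19. n0.wid = 29  [S₁.wid + 35]

false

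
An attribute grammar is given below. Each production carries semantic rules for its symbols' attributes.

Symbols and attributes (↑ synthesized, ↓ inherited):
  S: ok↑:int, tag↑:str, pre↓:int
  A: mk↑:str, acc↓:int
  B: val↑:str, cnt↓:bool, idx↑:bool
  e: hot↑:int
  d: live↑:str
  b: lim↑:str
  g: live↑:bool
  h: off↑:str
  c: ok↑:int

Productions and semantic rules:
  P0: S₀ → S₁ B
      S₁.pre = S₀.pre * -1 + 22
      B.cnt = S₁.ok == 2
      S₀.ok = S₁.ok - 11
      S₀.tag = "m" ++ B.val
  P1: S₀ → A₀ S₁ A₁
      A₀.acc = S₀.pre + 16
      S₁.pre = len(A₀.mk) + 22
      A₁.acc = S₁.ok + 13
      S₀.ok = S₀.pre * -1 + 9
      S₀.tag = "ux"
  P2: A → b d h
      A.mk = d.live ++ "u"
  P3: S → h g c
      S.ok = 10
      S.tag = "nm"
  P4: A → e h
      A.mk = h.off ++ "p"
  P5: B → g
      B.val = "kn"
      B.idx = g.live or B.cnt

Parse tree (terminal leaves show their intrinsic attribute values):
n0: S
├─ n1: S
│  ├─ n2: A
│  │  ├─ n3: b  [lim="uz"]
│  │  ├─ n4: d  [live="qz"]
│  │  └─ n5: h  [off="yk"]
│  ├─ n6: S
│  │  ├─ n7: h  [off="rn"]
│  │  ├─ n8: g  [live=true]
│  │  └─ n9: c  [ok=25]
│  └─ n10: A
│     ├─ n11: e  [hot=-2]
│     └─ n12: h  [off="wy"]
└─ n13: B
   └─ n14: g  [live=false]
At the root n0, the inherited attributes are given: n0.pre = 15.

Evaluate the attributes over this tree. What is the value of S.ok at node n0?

-9

1. n0.pre = 15  [given at root]
2. n1.pre = 7  [S₀.pre * -1 + 22]
3. n2.acc = 23  [S₀.pre + 16]
4. n3.lim = "uz"  [terminal]
5. n4.live = "qz"  [terminal]
6. n5.off = "yk"  [terminal]
7. n2.mk = "qzu"  [d.live ++ "u"]
8. n6.pre = 25  [len(A₀.mk) + 22]
9. n7.off = "rn"  [terminal]
10. n8.live = true  [terminal]
11. n9.ok = 25  [terminal]
12. n6.ok = 10  [10]
13. n6.tag = "nm"  ["nm"]
14. n10.acc = 23  [S₁.ok + 13]
15. n11.hot = -2  [terminal]
16. n12.off = "wy"  [terminal]
17. n10.mk = "wyp"  [h.off ++ "p"]
18. n1.ok = 2  [S₀.pre * -1 + 9]
19. n1.tag = "ux"  ["ux"]
20. n13.cnt = true  [S₁.ok == 2]
21. n14.live = false  [terminal]
22. n13.val = "kn"  ["kn"]
23. n13.idx = true  [g.live or B.cnt]
24. n0.ok = -9  [S₁.ok - 11]
25. n0.tag = "mkn"  ["m" ++ B.val]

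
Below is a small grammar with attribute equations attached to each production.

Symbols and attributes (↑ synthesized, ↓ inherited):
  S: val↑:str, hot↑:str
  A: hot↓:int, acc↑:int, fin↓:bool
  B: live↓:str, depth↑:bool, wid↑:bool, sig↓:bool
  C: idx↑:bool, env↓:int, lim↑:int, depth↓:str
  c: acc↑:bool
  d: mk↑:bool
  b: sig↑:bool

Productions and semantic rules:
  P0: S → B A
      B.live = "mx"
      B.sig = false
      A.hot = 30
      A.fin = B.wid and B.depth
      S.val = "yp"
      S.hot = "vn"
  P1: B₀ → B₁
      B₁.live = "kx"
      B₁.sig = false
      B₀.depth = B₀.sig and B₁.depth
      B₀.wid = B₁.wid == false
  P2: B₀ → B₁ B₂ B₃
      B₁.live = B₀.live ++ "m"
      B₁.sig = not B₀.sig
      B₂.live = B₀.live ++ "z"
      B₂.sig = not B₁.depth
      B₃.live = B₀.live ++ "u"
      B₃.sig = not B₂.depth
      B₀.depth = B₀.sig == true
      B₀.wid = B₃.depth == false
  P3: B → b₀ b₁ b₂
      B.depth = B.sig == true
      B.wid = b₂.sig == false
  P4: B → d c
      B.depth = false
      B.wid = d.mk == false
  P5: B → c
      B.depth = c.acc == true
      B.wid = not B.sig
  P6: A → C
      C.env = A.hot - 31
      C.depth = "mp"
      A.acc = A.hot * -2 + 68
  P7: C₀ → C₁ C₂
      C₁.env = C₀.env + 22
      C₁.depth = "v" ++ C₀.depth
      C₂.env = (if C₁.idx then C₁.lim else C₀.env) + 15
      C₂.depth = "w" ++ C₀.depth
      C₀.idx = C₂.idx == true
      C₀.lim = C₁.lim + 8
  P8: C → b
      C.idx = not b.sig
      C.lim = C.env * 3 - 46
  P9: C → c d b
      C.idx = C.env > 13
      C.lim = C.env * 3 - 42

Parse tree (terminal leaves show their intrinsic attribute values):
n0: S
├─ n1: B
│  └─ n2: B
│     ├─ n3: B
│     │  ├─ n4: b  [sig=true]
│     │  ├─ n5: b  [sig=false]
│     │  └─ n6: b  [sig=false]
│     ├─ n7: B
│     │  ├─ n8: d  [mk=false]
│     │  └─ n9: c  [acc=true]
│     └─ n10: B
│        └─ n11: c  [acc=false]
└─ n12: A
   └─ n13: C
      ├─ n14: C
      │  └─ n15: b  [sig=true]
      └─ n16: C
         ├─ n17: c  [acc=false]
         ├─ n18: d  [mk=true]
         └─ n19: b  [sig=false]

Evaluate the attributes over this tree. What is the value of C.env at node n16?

14

1. n1.live = "mx"  ["mx"]
2. n1.sig = false  [false]
3. n2.live = "kx"  ["kx"]
4. n2.sig = false  [false]
5. n3.live = "kxm"  [B₀.live ++ "m"]
6. n3.sig = true  [not B₀.sig]
7. n4.sig = true  [terminal]
8. n5.sig = false  [terminal]
9. n6.sig = false  [terminal]
10. n3.depth = true  [B.sig == true]
11. n3.wid = true  [b₂.sig == false]
12. n7.live = "kxz"  [B₀.live ++ "z"]
13. n7.sig = false  [not B₁.depth]
14. n8.mk = false  [terminal]
15. n9.acc = true  [terminal]
16. n7.depth = false  [false]
17. n7.wid = true  [d.mk == false]
18. n10.live = "kxu"  [B₀.live ++ "u"]
19. n10.sig = true  [not B₂.depth]
20. n11.acc = false  [terminal]
21. n10.depth = false  [c.acc == true]
22. n10.wid = false  [not B.sig]
23. n2.depth = false  [B₀.sig == true]
24. n2.wid = true  [B₃.depth == false]
25. n1.depth = false  [B₀.sig and B₁.depth]
26. n1.wid = false  [B₁.wid == false]
27. n12.hot = 30  [30]
28. n12.fin = false  [B.wid and B.depth]
29. n13.env = -1  [A.hot - 31]
30. n13.depth = "mp"  ["mp"]
31. n14.env = 21  [C₀.env + 22]
32. n14.depth = "vmp"  ["v" ++ C₀.depth]
33. n15.sig = true  [terminal]
34. n14.idx = false  [not b.sig]
35. n14.lim = 17  [C.env * 3 - 46]
36. n16.env = 14  [(if C₁.idx then C₁.lim else C₀.env) + 15]
37. n16.depth = "wmp"  ["w" ++ C₀.depth]
38. n17.acc = false  [terminal]
39. n18.mk = true  [terminal]
40. n19.sig = false  [terminal]
41. n16.idx = true  [C.env > 13]
42. n16.lim = 0  [C.env * 3 - 42]
43. n13.idx = true  [C₂.idx == true]
44. n13.lim = 25  [C₁.lim + 8]
45. n12.acc = 8  [A.hot * -2 + 68]
46. n0.val = "yp"  ["yp"]
47. n0.hot = "vn"  ["vn"]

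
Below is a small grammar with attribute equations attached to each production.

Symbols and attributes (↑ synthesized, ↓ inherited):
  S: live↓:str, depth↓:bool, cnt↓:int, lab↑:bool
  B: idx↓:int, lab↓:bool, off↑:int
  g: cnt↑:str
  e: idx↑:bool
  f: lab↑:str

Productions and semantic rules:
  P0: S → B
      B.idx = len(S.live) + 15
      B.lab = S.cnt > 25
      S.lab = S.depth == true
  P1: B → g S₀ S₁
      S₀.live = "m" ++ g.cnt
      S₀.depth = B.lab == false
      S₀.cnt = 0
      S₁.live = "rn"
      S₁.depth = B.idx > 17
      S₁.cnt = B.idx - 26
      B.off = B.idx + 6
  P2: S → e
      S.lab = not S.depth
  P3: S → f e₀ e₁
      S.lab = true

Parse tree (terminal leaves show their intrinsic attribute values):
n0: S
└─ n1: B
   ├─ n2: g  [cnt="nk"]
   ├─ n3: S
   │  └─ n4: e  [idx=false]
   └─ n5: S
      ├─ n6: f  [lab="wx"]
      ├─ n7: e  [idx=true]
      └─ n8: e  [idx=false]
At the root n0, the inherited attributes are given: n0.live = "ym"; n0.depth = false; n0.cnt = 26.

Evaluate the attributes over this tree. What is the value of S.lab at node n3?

1. n0.live = "ym"  [given at root]
2. n0.depth = false  [given at root]
3. n0.cnt = 26  [given at root]
4. n1.idx = 17  [len(S.live) + 15]
5. n1.lab = true  [S.cnt > 25]
6. n2.cnt = "nk"  [terminal]
7. n3.live = "mnk"  ["m" ++ g.cnt]
8. n3.depth = false  [B.lab == false]
9. n3.cnt = 0  [0]
10. n4.idx = false  [terminal]
11. n3.lab = true  [not S.depth]
12. n5.live = "rn"  ["rn"]
13. n5.depth = false  [B.idx > 17]
14. n5.cnt = -9  [B.idx - 26]
15. n6.lab = "wx"  [terminal]
16. n7.idx = true  [terminal]
17. n8.idx = false  [terminal]
18. n5.lab = true  [true]
19. n1.off = 23  [B.idx + 6]
20. n0.lab = false  [S.depth == true]

true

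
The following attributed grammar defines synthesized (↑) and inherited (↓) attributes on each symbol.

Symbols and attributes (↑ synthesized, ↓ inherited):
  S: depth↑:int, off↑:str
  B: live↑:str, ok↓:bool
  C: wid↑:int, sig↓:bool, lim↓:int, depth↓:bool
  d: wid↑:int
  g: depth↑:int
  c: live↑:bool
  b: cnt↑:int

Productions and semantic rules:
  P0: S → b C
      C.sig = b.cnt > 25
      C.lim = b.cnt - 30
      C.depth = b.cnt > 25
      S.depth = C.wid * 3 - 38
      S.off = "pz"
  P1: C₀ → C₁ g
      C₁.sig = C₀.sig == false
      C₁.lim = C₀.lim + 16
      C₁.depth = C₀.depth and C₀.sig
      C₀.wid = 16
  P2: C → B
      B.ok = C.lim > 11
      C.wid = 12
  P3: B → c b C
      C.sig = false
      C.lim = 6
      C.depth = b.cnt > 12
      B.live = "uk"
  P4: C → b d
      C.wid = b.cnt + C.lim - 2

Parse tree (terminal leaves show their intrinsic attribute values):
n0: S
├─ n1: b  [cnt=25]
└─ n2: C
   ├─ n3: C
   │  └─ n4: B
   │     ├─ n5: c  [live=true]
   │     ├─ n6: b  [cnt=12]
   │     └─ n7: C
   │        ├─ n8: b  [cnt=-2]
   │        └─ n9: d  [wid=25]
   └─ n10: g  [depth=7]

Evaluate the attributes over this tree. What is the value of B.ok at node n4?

false

1. n1.cnt = 25  [terminal]
2. n2.sig = false  [b.cnt > 25]
3. n2.lim = -5  [b.cnt - 30]
4. n2.depth = false  [b.cnt > 25]
5. n3.sig = true  [C₀.sig == false]
6. n3.lim = 11  [C₀.lim + 16]
7. n3.depth = false  [C₀.depth and C₀.sig]
8. n4.ok = false  [C.lim > 11]
9. n5.live = true  [terminal]
10. n6.cnt = 12  [terminal]
11. n7.sig = false  [false]
12. n7.lim = 6  [6]
13. n7.depth = false  [b.cnt > 12]
14. n8.cnt = -2  [terminal]
15. n9.wid = 25  [terminal]
16. n7.wid = 2  [b.cnt + C.lim - 2]
17. n4.live = "uk"  ["uk"]
18. n3.wid = 12  [12]
19. n10.depth = 7  [terminal]
20. n2.wid = 16  [16]
21. n0.depth = 10  [C.wid * 3 - 38]
22. n0.off = "pz"  ["pz"]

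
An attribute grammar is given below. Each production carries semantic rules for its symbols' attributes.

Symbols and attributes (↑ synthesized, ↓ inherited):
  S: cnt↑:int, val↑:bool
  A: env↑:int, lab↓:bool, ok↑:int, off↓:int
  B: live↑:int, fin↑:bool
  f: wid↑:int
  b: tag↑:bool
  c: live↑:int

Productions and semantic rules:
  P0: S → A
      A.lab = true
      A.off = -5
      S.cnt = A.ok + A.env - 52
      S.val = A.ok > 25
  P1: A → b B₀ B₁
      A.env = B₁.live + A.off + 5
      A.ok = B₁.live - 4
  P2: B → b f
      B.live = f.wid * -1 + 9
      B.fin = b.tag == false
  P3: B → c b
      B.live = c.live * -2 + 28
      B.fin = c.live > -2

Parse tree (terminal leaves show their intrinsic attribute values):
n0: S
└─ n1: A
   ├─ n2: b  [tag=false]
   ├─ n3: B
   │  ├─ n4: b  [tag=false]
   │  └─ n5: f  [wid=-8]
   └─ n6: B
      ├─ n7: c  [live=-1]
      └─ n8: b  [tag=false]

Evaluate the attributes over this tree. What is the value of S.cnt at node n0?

4

1. n1.lab = true  [true]
2. n1.off = -5  [-5]
3. n2.tag = false  [terminal]
4. n4.tag = false  [terminal]
5. n5.wid = -8  [terminal]
6. n3.live = 17  [f.wid * -1 + 9]
7. n3.fin = true  [b.tag == false]
8. n7.live = -1  [terminal]
9. n8.tag = false  [terminal]
10. n6.live = 30  [c.live * -2 + 28]
11. n6.fin = true  [c.live > -2]
12. n1.env = 30  [B₁.live + A.off + 5]
13. n1.ok = 26  [B₁.live - 4]
14. n0.cnt = 4  [A.ok + A.env - 52]
15. n0.val = true  [A.ok > 25]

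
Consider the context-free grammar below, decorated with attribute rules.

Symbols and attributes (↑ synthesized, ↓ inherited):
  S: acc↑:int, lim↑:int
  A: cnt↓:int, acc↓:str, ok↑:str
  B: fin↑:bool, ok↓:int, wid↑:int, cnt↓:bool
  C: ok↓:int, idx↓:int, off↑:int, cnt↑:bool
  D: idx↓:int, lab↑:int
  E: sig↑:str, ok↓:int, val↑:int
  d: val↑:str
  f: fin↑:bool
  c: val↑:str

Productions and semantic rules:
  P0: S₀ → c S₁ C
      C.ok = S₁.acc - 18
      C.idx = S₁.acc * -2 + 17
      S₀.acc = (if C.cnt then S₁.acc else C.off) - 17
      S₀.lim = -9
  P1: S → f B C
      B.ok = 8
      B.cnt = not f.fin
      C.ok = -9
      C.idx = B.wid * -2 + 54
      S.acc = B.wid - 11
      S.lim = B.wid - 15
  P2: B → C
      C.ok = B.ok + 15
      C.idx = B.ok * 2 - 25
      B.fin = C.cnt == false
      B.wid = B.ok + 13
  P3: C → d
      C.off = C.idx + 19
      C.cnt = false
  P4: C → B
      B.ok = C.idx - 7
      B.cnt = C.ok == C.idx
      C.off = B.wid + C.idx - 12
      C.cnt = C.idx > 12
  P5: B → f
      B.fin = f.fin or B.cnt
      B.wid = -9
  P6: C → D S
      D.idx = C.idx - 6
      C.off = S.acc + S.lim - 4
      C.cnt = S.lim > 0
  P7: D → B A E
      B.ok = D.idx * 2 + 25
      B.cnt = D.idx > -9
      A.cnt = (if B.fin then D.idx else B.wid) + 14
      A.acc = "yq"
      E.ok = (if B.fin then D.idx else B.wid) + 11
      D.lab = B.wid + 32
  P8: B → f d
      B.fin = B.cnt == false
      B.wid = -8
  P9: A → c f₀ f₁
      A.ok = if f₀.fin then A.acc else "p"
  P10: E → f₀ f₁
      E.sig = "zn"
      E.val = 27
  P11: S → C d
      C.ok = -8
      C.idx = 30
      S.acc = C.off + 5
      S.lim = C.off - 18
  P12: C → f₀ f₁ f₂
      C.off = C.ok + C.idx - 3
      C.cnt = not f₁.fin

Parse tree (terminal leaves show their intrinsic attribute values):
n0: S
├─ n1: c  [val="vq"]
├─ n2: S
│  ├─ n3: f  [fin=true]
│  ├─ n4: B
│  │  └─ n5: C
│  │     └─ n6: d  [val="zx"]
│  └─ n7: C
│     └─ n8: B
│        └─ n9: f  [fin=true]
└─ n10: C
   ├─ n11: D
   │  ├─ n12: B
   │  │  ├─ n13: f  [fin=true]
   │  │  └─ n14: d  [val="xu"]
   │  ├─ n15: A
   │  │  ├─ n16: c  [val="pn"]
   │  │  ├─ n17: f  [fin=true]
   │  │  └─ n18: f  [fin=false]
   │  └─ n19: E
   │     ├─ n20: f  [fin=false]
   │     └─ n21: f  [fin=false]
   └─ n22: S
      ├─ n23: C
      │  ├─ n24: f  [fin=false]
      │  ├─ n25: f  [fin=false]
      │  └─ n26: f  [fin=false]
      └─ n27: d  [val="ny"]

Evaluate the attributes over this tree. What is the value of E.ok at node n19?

2

1. n1.val = "vq"  [terminal]
2. n3.fin = true  [terminal]
3. n4.ok = 8  [8]
4. n4.cnt = false  [not f.fin]
5. n5.ok = 23  [B.ok + 15]
6. n5.idx = -9  [B.ok * 2 - 25]
7. n6.val = "zx"  [terminal]
8. n5.off = 10  [C.idx + 19]
9. n5.cnt = false  [false]
10. n4.fin = true  [C.cnt == false]
11. n4.wid = 21  [B.ok + 13]
12. n7.ok = -9  [-9]
13. n7.idx = 12  [B.wid * -2 + 54]
14. n8.ok = 5  [C.idx - 7]
15. n8.cnt = false  [C.ok == C.idx]
16. n9.fin = true  [terminal]
17. n8.fin = true  [f.fin or B.cnt]
18. n8.wid = -9  [-9]
19. n7.off = -9  [B.wid + C.idx - 12]
20. n7.cnt = false  [C.idx > 12]
21. n2.acc = 10  [B.wid - 11]
22. n2.lim = 6  [B.wid - 15]
23. n10.ok = -8  [S₁.acc - 18]
24. n10.idx = -3  [S₁.acc * -2 + 17]
25. n11.idx = -9  [C.idx - 6]
26. n12.ok = 7  [D.idx * 2 + 25]
27. n12.cnt = false  [D.idx > -9]
28. n13.fin = true  [terminal]
29. n14.val = "xu"  [terminal]
30. n12.fin = true  [B.cnt == false]
31. n12.wid = -8  [-8]
32. n15.cnt = 5  [(if B.fin then D.idx else B.wid) + 14]
33. n15.acc = "yq"  ["yq"]
34. n16.val = "pn"  [terminal]
35. n17.fin = true  [terminal]
36. n18.fin = false  [terminal]
37. n15.ok = "yq"  [if f₀.fin then A.acc else "p"]
38. n19.ok = 2  [(if B.fin then D.idx else B.wid) + 11]
39. n20.fin = false  [terminal]
40. n21.fin = false  [terminal]
41. n19.sig = "zn"  ["zn"]
42. n19.val = 27  [27]
43. n11.lab = 24  [B.wid + 32]
44. n23.ok = -8  [-8]
45. n23.idx = 30  [30]
46. n24.fin = false  [terminal]
47. n25.fin = false  [terminal]
48. n26.fin = false  [terminal]
49. n23.off = 19  [C.ok + C.idx - 3]
50. n23.cnt = true  [not f₁.fin]
51. n27.val = "ny"  [terminal]
52. n22.acc = 24  [C.off + 5]
53. n22.lim = 1  [C.off - 18]
54. n10.off = 21  [S.acc + S.lim - 4]
55. n10.cnt = true  [S.lim > 0]
56. n0.acc = -7  [(if C.cnt then S₁.acc else C.off) - 17]
57. n0.lim = -9  [-9]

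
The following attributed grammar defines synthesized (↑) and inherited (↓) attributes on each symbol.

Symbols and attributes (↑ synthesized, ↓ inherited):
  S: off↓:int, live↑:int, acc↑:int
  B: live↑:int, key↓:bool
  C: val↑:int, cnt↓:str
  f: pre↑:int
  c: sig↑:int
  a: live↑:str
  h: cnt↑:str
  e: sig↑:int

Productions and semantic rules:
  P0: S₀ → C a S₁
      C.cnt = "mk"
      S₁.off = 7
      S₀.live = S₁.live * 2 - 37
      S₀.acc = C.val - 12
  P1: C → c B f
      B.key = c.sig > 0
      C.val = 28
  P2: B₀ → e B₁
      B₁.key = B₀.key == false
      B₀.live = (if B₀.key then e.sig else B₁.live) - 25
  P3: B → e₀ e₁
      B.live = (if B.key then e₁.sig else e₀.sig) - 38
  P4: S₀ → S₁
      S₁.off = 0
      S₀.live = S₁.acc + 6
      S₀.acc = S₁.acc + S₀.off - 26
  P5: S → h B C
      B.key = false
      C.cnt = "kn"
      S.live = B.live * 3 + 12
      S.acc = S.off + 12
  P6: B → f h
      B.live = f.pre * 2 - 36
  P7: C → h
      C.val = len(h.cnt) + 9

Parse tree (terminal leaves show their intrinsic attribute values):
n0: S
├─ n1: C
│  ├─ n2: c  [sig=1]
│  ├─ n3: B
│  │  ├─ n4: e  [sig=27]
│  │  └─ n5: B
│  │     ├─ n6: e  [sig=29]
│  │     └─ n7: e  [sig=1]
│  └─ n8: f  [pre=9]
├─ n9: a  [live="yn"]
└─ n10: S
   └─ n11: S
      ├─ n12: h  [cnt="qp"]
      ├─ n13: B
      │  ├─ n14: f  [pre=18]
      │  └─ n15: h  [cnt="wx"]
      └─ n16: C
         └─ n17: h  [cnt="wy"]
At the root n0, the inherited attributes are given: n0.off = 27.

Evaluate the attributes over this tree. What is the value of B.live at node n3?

1. n0.off = 27  [given at root]
2. n1.cnt = "mk"  ["mk"]
3. n2.sig = 1  [terminal]
4. n3.key = true  [c.sig > 0]
5. n4.sig = 27  [terminal]
6. n5.key = false  [B₀.key == false]
7. n6.sig = 29  [terminal]
8. n7.sig = 1  [terminal]
9. n5.live = -9  [(if B.key then e₁.sig else e₀.sig) - 38]
10. n3.live = 2  [(if B₀.key then e.sig else B₁.live) - 25]
11. n8.pre = 9  [terminal]
12. n1.val = 28  [28]
13. n9.live = "yn"  [terminal]
14. n10.off = 7  [7]
15. n11.off = 0  [0]
16. n12.cnt = "qp"  [terminal]
17. n13.key = false  [false]
18. n14.pre = 18  [terminal]
19. n15.cnt = "wx"  [terminal]
20. n13.live = 0  [f.pre * 2 - 36]
21. n16.cnt = "kn"  ["kn"]
22. n17.cnt = "wy"  [terminal]
23. n16.val = 11  [len(h.cnt) + 9]
24. n11.live = 12  [B.live * 3 + 12]
25. n11.acc = 12  [S.off + 12]
26. n10.live = 18  [S₁.acc + 6]
27. n10.acc = -7  [S₁.acc + S₀.off - 26]
28. n0.live = -1  [S₁.live * 2 - 37]
29. n0.acc = 16  [C.val - 12]

2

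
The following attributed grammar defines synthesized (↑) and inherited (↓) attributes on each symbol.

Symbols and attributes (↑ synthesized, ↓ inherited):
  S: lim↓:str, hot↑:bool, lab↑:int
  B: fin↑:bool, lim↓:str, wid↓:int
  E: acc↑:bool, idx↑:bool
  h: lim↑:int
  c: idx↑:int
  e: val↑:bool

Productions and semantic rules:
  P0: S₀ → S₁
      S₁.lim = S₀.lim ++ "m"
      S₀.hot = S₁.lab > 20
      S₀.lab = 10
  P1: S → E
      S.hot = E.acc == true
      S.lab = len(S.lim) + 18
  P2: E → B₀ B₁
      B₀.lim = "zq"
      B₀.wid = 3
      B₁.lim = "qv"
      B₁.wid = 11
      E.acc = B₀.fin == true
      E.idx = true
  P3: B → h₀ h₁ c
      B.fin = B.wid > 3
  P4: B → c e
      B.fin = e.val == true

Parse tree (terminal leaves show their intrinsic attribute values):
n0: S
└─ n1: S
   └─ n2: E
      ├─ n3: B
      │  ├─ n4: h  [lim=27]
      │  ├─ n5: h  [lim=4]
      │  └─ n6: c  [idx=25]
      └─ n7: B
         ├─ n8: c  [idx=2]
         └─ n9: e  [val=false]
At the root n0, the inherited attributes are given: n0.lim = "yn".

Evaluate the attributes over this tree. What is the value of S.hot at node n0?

1. n0.lim = "yn"  [given at root]
2. n1.lim = "ynm"  [S₀.lim ++ "m"]
3. n3.lim = "zq"  ["zq"]
4. n3.wid = 3  [3]
5. n4.lim = 27  [terminal]
6. n5.lim = 4  [terminal]
7. n6.idx = 25  [terminal]
8. n3.fin = false  [B.wid > 3]
9. n7.lim = "qv"  ["qv"]
10. n7.wid = 11  [11]
11. n8.idx = 2  [terminal]
12. n9.val = false  [terminal]
13. n7.fin = false  [e.val == true]
14. n2.acc = false  [B₀.fin == true]
15. n2.idx = true  [true]
16. n1.hot = false  [E.acc == true]
17. n1.lab = 21  [len(S.lim) + 18]
18. n0.hot = true  [S₁.lab > 20]
19. n0.lab = 10  [10]

true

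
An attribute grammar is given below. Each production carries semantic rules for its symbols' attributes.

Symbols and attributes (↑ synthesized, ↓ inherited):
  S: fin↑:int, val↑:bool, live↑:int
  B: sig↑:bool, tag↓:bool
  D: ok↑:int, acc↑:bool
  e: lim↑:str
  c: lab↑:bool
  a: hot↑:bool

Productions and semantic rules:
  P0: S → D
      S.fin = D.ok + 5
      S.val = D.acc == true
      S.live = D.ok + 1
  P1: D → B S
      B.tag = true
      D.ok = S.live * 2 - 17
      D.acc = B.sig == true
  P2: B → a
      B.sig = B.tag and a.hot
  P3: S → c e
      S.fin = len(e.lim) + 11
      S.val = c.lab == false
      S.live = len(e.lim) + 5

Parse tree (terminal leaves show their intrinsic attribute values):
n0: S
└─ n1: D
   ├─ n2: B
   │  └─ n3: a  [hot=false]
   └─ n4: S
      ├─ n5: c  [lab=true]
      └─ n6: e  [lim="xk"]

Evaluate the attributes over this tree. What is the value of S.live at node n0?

-2

1. n2.tag = true  [true]
2. n3.hot = false  [terminal]
3. n2.sig = false  [B.tag and a.hot]
4. n5.lab = true  [terminal]
5. n6.lim = "xk"  [terminal]
6. n4.fin = 13  [len(e.lim) + 11]
7. n4.val = false  [c.lab == false]
8. n4.live = 7  [len(e.lim) + 5]
9. n1.ok = -3  [S.live * 2 - 17]
10. n1.acc = false  [B.sig == true]
11. n0.fin = 2  [D.ok + 5]
12. n0.val = false  [D.acc == true]
13. n0.live = -2  [D.ok + 1]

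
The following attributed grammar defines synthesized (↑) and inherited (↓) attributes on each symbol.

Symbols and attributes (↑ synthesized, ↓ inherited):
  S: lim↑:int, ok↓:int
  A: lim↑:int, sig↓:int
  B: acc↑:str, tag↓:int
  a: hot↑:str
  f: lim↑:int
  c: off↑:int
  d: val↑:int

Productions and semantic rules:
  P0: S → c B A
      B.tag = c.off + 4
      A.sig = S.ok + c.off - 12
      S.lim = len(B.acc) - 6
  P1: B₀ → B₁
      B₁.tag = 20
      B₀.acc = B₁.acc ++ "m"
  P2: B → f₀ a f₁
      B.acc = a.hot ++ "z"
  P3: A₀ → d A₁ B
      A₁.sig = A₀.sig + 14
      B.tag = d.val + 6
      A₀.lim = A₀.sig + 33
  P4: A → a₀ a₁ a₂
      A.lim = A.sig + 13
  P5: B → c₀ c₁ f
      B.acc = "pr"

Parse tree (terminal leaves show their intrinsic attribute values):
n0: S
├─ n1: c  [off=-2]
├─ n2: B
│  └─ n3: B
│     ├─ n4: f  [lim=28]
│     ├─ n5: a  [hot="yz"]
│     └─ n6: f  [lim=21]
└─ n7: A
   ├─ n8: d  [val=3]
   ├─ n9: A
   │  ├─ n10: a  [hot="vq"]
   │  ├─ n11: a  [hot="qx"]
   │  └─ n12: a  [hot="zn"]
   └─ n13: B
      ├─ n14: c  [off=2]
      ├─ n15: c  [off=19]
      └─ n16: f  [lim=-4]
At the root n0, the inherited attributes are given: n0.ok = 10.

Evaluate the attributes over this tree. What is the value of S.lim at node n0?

1. n0.ok = 10  [given at root]
2. n1.off = -2  [terminal]
3. n2.tag = 2  [c.off + 4]
4. n3.tag = 20  [20]
5. n4.lim = 28  [terminal]
6. n5.hot = "yz"  [terminal]
7. n6.lim = 21  [terminal]
8. n3.acc = "yzz"  [a.hot ++ "z"]
9. n2.acc = "yzzm"  [B₁.acc ++ "m"]
10. n7.sig = -4  [S.ok + c.off - 12]
11. n8.val = 3  [terminal]
12. n9.sig = 10  [A₀.sig + 14]
13. n10.hot = "vq"  [terminal]
14. n11.hot = "qx"  [terminal]
15. n12.hot = "zn"  [terminal]
16. n9.lim = 23  [A.sig + 13]
17. n13.tag = 9  [d.val + 6]
18. n14.off = 2  [terminal]
19. n15.off = 19  [terminal]
20. n16.lim = -4  [terminal]
21. n13.acc = "pr"  ["pr"]
22. n7.lim = 29  [A₀.sig + 33]
23. n0.lim = -2  [len(B.acc) - 6]

-2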